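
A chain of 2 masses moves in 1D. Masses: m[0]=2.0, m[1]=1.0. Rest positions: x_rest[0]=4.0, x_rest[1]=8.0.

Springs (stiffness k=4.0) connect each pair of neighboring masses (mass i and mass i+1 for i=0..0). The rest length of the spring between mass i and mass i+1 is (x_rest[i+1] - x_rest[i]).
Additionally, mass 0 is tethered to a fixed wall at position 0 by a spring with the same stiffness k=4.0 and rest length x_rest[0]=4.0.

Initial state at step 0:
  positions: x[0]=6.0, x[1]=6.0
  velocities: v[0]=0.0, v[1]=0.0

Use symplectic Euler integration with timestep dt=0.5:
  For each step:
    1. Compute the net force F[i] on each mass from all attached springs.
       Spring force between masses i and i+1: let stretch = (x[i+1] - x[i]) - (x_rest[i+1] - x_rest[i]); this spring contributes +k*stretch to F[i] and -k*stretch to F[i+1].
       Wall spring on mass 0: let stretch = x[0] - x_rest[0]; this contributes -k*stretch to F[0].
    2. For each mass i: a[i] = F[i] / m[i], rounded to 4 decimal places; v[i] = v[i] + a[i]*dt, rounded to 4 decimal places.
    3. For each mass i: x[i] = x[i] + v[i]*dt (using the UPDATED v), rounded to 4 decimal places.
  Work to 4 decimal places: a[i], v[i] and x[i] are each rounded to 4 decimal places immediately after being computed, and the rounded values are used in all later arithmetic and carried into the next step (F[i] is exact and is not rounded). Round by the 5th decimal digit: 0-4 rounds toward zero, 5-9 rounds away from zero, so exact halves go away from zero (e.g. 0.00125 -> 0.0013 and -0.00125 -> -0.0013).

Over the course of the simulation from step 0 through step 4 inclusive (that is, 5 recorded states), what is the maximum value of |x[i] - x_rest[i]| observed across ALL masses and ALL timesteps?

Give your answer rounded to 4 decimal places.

Answer: 3.5000

Derivation:
Step 0: x=[6.0000 6.0000] v=[0.0000 0.0000]
Step 1: x=[3.0000 10.0000] v=[-6.0000 8.0000]
Step 2: x=[2.0000 11.0000] v=[-2.0000 2.0000]
Step 3: x=[4.5000 7.0000] v=[5.0000 -8.0000]
Step 4: x=[6.0000 4.5000] v=[3.0000 -5.0000]
Max displacement = 3.5000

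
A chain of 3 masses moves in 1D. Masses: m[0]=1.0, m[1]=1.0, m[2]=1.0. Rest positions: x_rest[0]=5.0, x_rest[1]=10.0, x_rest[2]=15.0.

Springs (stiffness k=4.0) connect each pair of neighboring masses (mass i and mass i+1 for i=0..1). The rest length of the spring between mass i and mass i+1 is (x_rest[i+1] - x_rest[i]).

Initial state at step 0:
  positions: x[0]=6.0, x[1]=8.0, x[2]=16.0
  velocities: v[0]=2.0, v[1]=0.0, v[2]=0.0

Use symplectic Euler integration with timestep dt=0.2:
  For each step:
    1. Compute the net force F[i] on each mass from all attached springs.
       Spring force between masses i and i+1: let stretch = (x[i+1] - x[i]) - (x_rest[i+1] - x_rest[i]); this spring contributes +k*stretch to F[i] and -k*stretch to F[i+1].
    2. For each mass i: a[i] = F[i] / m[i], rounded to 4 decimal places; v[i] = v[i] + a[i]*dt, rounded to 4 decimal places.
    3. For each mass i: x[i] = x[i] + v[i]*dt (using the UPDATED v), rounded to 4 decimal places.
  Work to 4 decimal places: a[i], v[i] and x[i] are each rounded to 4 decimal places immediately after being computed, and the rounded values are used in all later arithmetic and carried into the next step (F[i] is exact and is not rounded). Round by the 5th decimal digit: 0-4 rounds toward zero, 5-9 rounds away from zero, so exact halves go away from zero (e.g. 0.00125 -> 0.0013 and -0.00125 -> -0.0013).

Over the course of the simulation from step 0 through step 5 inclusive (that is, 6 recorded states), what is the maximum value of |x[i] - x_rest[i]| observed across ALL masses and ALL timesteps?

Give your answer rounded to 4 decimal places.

Answer: 2.6006

Derivation:
Step 0: x=[6.0000 8.0000 16.0000] v=[2.0000 0.0000 0.0000]
Step 1: x=[5.9200 8.9600 15.5200] v=[-0.4000 4.8000 -2.4000]
Step 2: x=[5.5264 10.4832 14.7904] v=[-1.9680 7.6160 -3.6480]
Step 3: x=[5.1259 11.9025 14.1716] v=[-2.0026 7.0963 -3.0938]
Step 4: x=[5.0096 12.6006 13.9898] v=[-0.5813 3.4903 -0.9091]
Step 5: x=[5.3079 12.3064 14.3857] v=[1.4915 -1.4711 1.9795]
Max displacement = 2.6006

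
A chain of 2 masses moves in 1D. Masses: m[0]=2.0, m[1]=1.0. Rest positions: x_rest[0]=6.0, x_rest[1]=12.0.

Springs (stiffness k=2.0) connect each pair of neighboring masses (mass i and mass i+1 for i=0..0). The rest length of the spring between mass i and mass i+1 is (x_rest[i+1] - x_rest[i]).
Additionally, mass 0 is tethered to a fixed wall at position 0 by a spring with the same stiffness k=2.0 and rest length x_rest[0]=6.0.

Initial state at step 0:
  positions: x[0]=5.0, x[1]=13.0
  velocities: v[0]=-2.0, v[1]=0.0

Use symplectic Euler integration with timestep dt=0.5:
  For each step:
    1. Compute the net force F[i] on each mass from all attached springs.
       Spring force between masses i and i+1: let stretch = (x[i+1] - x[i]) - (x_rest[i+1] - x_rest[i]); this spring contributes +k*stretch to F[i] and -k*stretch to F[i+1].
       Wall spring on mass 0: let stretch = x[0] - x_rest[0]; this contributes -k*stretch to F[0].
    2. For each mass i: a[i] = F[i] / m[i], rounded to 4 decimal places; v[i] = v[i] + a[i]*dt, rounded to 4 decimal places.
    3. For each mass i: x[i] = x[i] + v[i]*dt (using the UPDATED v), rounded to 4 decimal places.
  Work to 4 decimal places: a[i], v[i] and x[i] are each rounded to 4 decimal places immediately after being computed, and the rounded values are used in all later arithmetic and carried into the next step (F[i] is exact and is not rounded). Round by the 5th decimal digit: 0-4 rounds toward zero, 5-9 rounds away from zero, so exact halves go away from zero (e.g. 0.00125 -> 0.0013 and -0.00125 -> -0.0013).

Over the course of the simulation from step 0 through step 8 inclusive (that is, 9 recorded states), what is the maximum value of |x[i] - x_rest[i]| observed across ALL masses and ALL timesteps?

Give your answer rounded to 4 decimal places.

Answer: 2.9218

Derivation:
Step 0: x=[5.0000 13.0000] v=[-2.0000 0.0000]
Step 1: x=[4.7500 12.0000] v=[-0.5000 -2.0000]
Step 2: x=[5.1250 10.3750] v=[0.7500 -3.2500]
Step 3: x=[5.5313 9.1250] v=[0.8125 -2.5000]
Step 4: x=[5.4532 9.0782] v=[-0.1563 -0.0937]
Step 5: x=[4.9180 10.2189] v=[-1.0704 2.2813]
Step 6: x=[4.4785 11.7091] v=[-0.8790 2.9804]
Step 7: x=[4.7271 12.5840] v=[0.4971 1.7498]
Step 8: x=[5.7581 12.5305] v=[2.0620 -0.1071]
Max displacement = 2.9218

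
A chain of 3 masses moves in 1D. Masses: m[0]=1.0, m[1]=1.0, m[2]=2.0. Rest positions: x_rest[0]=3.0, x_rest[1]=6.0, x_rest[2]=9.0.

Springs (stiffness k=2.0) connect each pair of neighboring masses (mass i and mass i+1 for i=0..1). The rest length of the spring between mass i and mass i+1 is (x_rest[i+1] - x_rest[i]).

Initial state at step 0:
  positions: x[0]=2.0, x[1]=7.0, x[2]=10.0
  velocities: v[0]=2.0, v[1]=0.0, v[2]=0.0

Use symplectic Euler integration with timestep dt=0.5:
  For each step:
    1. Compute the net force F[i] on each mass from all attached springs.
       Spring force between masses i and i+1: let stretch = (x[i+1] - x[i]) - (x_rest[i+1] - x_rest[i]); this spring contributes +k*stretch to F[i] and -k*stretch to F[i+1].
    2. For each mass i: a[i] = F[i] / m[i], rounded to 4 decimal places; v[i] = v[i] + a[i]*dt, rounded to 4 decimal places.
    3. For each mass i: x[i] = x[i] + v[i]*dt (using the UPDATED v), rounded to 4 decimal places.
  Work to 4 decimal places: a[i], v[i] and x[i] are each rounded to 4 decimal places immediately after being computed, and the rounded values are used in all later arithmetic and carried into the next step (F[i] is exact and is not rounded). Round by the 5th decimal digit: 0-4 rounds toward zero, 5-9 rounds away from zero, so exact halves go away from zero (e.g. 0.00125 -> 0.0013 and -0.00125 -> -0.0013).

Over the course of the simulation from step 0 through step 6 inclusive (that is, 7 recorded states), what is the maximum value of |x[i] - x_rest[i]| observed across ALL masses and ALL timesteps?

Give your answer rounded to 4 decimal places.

Answer: 3.1563

Derivation:
Step 0: x=[2.0000 7.0000 10.0000] v=[2.0000 0.0000 0.0000]
Step 1: x=[4.0000 6.0000 10.0000] v=[4.0000 -2.0000 0.0000]
Step 2: x=[5.5000 6.0000 9.7500] v=[3.0000 0.0000 -0.5000]
Step 3: x=[5.7500 7.6250 9.3125] v=[0.5000 3.2500 -0.8750]
Step 4: x=[5.4375 9.1563 9.2031] v=[-0.6250 3.0625 -0.2188]
Step 5: x=[5.4844 8.8516 9.8320] v=[0.0938 -0.6095 1.2578]
Step 6: x=[5.7149 7.3535 10.9658] v=[0.4610 -2.9963 2.2676]
Max displacement = 3.1563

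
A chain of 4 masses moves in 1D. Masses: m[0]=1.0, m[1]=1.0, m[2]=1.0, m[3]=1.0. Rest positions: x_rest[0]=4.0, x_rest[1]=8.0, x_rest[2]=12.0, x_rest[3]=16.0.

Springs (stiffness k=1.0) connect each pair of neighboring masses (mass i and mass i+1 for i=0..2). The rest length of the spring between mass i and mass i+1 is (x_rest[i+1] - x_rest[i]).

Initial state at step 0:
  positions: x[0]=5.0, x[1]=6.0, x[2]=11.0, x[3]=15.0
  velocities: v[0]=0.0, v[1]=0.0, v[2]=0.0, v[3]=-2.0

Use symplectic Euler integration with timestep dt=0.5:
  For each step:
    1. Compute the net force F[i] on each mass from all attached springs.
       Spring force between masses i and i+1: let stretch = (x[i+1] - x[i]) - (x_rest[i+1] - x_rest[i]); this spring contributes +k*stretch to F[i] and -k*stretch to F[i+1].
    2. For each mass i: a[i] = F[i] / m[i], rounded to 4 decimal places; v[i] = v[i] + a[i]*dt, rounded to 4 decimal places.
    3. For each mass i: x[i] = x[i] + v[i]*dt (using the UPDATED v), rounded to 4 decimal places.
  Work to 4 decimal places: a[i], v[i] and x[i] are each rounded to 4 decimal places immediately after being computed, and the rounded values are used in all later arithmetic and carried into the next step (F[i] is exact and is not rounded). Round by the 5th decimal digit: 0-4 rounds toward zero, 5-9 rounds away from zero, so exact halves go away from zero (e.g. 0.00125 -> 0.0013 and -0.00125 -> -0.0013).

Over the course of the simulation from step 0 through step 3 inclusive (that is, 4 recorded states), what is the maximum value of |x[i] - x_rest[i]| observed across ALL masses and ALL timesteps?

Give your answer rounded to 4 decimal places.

Step 0: x=[5.0000 6.0000 11.0000 15.0000] v=[0.0000 0.0000 0.0000 -2.0000]
Step 1: x=[4.2500 7.0000 10.7500 14.0000] v=[-1.5000 2.0000 -0.5000 -2.0000]
Step 2: x=[3.1875 8.2500 10.3750 13.1875] v=[-2.1250 2.5000 -0.7500 -1.6250]
Step 3: x=[2.3906 8.7657 10.1719 12.6719] v=[-1.5938 1.0313 -0.4063 -1.0313]
Max displacement = 3.3281

Answer: 3.3281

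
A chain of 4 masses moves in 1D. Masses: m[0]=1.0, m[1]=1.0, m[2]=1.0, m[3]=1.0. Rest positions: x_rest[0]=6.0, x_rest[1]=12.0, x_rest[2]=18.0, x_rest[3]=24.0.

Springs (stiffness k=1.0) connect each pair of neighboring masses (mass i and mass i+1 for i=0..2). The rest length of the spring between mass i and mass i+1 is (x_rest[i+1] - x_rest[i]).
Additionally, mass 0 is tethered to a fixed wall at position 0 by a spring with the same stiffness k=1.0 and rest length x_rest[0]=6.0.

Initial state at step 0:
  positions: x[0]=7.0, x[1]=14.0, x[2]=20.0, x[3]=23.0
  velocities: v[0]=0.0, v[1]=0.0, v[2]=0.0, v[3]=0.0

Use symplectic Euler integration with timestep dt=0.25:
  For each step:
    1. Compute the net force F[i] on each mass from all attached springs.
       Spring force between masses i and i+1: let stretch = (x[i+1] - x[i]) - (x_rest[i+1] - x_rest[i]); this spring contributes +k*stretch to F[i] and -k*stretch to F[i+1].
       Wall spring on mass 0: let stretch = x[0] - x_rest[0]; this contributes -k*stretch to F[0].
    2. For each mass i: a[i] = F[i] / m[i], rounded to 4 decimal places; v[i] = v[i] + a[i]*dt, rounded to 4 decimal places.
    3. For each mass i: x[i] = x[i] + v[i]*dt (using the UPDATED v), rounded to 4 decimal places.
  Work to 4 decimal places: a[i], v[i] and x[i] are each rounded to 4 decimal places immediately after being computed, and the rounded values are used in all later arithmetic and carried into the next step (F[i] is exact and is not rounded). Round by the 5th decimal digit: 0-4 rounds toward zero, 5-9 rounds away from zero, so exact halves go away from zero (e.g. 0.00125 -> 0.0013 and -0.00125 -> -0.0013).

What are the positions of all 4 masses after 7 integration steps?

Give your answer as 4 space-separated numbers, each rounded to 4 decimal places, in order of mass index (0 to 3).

Answer: 6.5735 12.1279 17.6691 25.9281

Derivation:
Step 0: x=[7.0000 14.0000 20.0000 23.0000] v=[0.0000 0.0000 0.0000 0.0000]
Step 1: x=[7.0000 13.9375 19.8125 23.1875] v=[0.0000 -0.2500 -0.7500 0.7500]
Step 2: x=[6.9961 13.8086 19.4688 23.5391] v=[-0.0156 -0.5156 -1.3750 1.4063]
Step 3: x=[6.9807 13.6077 19.0257 24.0113] v=[-0.0615 -0.8037 -1.7725 1.8887]
Step 4: x=[6.9432 13.3312 18.5556 24.5469] v=[-0.1499 -1.1060 -1.8806 2.1423]
Step 5: x=[6.8710 12.9820 18.1334 25.0830] v=[-0.2887 -1.3969 -1.6889 2.1445]
Step 6: x=[6.7513 12.5728 17.8236 25.5598] v=[-0.4787 -1.6368 -1.2394 1.9071]
Step 7: x=[6.5735 12.1279 17.6691 25.9281] v=[-0.7112 -1.7795 -0.6181 1.4731]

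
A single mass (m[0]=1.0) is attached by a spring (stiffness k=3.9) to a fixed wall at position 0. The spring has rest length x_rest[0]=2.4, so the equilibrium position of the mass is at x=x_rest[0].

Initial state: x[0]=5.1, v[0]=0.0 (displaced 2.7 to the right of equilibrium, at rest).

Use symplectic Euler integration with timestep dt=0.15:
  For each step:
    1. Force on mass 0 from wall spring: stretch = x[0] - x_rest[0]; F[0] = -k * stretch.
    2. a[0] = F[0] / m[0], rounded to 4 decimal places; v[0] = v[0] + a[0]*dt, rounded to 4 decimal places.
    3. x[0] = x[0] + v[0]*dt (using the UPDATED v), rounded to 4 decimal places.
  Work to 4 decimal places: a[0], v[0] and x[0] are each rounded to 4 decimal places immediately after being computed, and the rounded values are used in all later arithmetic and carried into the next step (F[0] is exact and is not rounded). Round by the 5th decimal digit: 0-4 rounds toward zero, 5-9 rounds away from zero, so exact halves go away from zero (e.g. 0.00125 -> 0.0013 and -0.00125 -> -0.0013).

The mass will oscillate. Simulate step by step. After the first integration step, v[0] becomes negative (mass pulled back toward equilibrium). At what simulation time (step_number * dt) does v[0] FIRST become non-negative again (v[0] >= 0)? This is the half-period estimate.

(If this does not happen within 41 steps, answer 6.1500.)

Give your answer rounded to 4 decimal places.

Answer: 1.6500

Derivation:
Step 0: x=[5.1000] v=[0.0000]
Step 1: x=[4.8631] v=[-1.5795]
Step 2: x=[4.4100] v=[-3.0204]
Step 3: x=[3.7806] v=[-4.1963]
Step 4: x=[3.0300] v=[-5.0039]
Step 5: x=[2.2241] v=[-5.3725]
Step 6: x=[1.4337] v=[-5.2696]
Step 7: x=[0.7281] v=[-4.7043]
Step 8: x=[0.1692] v=[-3.7262]
Step 9: x=[-0.1940] v=[-2.4212]
Step 10: x=[-0.3296] v=[-0.9037]
Step 11: x=[-0.2256] v=[0.6931]
First v>=0 after going negative at step 11, time=1.6500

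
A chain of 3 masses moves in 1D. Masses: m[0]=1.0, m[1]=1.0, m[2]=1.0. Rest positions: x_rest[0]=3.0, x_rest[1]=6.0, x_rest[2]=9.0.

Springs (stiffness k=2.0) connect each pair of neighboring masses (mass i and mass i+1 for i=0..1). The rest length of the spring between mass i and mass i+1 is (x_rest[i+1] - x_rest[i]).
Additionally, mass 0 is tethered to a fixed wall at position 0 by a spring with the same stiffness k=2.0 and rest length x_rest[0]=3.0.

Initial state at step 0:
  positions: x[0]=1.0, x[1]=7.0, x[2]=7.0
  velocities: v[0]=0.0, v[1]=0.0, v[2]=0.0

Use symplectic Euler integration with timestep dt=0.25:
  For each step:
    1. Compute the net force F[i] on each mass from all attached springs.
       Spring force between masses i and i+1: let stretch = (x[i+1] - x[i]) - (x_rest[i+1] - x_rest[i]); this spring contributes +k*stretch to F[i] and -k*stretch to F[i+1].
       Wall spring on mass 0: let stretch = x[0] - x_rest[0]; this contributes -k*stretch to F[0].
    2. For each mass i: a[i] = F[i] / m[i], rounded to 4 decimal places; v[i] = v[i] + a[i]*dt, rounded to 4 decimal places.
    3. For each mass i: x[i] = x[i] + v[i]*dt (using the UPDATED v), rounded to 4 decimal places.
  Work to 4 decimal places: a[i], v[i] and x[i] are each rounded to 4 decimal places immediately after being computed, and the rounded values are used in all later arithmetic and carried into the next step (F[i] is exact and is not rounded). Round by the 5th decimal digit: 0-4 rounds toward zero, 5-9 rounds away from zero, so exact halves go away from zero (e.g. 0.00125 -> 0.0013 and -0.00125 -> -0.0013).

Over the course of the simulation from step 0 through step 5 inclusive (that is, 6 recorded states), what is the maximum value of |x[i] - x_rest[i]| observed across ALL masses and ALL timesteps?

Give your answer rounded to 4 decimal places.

Answer: 2.6496

Derivation:
Step 0: x=[1.0000 7.0000 7.0000] v=[0.0000 0.0000 0.0000]
Step 1: x=[1.6250 6.2500 7.3750] v=[2.5000 -3.0000 1.5000]
Step 2: x=[2.6250 5.0625 7.9844] v=[4.0000 -4.7500 2.4375]
Step 3: x=[3.6016 3.9356 8.6036] v=[3.9063 -4.5078 2.4766]
Step 4: x=[4.1697 3.3504 9.0143] v=[2.2725 -2.3408 1.6426]
Step 5: x=[4.1142 3.5756 9.0920] v=[-0.2220 0.9008 0.3107]
Max displacement = 2.6496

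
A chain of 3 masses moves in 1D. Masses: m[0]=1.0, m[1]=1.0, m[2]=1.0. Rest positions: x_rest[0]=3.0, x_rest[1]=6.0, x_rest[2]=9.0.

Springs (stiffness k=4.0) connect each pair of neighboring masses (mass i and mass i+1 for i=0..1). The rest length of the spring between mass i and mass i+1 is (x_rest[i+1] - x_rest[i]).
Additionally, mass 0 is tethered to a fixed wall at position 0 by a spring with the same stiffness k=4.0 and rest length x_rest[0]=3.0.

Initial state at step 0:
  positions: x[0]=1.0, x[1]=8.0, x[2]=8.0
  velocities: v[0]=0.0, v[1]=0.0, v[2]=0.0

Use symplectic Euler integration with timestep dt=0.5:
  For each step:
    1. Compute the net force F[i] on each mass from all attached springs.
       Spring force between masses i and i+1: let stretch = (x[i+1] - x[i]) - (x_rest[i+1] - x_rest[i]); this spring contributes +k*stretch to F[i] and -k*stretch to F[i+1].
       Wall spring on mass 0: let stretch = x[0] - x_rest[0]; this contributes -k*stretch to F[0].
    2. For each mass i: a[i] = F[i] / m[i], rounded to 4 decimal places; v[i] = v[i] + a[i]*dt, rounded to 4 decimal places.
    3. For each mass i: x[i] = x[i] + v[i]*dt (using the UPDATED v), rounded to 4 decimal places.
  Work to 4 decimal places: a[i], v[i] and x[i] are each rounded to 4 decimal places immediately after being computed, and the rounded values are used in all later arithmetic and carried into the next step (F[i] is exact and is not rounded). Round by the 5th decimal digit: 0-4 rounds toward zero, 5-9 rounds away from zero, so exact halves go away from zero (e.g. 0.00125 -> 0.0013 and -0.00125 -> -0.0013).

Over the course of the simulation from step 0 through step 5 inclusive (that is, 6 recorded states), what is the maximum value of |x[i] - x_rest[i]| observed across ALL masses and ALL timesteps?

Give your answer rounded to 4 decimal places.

Step 0: x=[1.0000 8.0000 8.0000] v=[0.0000 0.0000 0.0000]
Step 1: x=[7.0000 1.0000 11.0000] v=[12.0000 -14.0000 6.0000]
Step 2: x=[0.0000 10.0000 7.0000] v=[-14.0000 18.0000 -8.0000]
Step 3: x=[3.0000 6.0000 9.0000] v=[6.0000 -8.0000 4.0000]
Step 4: x=[6.0000 2.0000 11.0000] v=[6.0000 -8.0000 4.0000]
Step 5: x=[-1.0000 11.0000 7.0000] v=[-14.0000 18.0000 -8.0000]
Max displacement = 5.0000

Answer: 5.0000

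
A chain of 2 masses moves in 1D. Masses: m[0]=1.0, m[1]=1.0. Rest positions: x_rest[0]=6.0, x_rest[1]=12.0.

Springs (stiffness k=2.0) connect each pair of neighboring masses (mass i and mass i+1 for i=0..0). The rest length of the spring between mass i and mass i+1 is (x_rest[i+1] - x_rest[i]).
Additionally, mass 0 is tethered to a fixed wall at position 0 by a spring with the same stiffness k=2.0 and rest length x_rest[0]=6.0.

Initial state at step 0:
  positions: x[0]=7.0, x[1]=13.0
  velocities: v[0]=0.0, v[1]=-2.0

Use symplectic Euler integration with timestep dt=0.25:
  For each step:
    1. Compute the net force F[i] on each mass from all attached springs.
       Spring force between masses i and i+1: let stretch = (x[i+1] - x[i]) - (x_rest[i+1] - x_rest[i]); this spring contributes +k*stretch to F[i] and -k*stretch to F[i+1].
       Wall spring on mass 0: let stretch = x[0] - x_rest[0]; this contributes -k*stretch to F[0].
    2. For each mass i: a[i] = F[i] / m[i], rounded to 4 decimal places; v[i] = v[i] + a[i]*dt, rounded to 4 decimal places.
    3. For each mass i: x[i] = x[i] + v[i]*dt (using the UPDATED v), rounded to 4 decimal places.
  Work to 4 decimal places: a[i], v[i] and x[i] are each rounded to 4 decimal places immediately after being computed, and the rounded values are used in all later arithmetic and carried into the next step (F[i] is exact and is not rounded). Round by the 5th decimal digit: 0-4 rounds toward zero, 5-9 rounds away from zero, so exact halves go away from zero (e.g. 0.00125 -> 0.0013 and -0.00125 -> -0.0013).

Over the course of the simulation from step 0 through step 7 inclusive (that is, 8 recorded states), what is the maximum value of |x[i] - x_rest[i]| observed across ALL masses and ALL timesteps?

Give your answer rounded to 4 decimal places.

Step 0: x=[7.0000 13.0000] v=[0.0000 -2.0000]
Step 1: x=[6.8750 12.5000] v=[-0.5000 -2.0000]
Step 2: x=[6.5938 12.0469] v=[-1.1250 -1.8125]
Step 3: x=[6.1700 11.6621] v=[-1.6954 -1.5391]
Step 4: x=[5.6614 11.3408] v=[-2.0344 -1.2852]
Step 5: x=[5.1551 11.0596] v=[-2.0254 -1.1249]
Step 6: x=[4.7424 10.7903] v=[-1.6507 -1.0772]
Step 7: x=[4.4929 10.5150] v=[-0.9980 -1.1012]
Max displacement = 1.5071

Answer: 1.5071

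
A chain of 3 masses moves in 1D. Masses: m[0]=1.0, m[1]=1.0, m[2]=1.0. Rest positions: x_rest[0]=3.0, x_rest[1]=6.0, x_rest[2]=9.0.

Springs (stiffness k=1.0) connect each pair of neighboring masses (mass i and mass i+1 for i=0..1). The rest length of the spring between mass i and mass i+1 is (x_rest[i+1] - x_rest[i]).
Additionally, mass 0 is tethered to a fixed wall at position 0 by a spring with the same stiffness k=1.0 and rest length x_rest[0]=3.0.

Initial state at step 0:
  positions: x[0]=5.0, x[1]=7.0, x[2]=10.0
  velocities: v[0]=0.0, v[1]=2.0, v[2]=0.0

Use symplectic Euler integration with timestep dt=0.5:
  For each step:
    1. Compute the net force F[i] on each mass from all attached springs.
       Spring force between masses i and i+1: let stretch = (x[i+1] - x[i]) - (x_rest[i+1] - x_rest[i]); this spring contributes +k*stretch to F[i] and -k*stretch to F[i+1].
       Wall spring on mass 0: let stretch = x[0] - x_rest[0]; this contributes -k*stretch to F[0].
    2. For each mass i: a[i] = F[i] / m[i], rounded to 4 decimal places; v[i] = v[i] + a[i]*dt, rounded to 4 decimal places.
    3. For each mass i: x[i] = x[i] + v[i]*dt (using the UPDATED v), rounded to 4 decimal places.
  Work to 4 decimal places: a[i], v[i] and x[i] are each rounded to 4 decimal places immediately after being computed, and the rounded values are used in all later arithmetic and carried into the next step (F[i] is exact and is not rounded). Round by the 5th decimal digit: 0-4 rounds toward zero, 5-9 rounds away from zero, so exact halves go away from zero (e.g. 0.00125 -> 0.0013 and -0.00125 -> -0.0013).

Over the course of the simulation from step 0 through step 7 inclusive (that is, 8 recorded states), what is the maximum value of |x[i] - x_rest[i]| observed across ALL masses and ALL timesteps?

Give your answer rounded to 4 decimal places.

Step 0: x=[5.0000 7.0000 10.0000] v=[0.0000 2.0000 0.0000]
Step 1: x=[4.2500 8.2500 10.0000] v=[-1.5000 2.5000 0.0000]
Step 2: x=[3.4375 8.9375 10.3125] v=[-1.6250 1.3750 0.6250]
Step 3: x=[3.1406 8.5938 11.0313] v=[-0.5938 -0.6875 1.4375]
Step 4: x=[3.4219 7.4961 11.8907] v=[0.5625 -2.1954 1.7188]
Step 5: x=[3.8663 6.4785 12.4015] v=[0.8887 -2.0352 1.0215]
Step 6: x=[3.9972 6.2886 12.1815] v=[0.2617 -0.3798 -0.4400]
Step 7: x=[3.7016 6.9991 11.2383] v=[-0.5912 1.4210 -1.8865]
Max displacement = 3.4015

Answer: 3.4015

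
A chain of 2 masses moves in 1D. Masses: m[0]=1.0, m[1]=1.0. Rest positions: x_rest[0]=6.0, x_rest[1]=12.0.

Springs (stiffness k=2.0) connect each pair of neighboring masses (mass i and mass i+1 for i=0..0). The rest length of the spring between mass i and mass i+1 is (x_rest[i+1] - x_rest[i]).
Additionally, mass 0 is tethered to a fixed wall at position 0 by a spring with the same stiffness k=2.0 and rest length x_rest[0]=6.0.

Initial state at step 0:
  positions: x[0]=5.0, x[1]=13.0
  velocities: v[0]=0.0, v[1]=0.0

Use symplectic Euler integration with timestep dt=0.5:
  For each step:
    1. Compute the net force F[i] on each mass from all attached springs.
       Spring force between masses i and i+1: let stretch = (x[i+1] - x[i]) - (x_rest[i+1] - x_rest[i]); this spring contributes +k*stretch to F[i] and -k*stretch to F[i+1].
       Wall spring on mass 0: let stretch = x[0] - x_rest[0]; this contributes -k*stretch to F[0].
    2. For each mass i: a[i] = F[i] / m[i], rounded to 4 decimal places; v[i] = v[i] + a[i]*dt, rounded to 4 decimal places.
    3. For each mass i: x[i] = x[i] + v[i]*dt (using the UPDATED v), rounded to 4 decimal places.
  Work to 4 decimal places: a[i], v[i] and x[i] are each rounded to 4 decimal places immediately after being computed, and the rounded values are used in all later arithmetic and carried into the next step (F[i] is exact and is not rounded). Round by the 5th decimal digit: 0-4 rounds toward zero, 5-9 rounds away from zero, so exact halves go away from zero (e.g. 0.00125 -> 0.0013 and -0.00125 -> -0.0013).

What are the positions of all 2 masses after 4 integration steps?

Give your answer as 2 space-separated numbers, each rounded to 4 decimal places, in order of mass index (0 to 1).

Step 0: x=[5.0000 13.0000] v=[0.0000 0.0000]
Step 1: x=[6.5000 12.0000] v=[3.0000 -2.0000]
Step 2: x=[7.5000 11.2500] v=[2.0000 -1.5000]
Step 3: x=[6.6250 11.6250] v=[-1.7500 0.7500]
Step 4: x=[4.9375 12.5000] v=[-3.3750 1.7500]

Answer: 4.9375 12.5000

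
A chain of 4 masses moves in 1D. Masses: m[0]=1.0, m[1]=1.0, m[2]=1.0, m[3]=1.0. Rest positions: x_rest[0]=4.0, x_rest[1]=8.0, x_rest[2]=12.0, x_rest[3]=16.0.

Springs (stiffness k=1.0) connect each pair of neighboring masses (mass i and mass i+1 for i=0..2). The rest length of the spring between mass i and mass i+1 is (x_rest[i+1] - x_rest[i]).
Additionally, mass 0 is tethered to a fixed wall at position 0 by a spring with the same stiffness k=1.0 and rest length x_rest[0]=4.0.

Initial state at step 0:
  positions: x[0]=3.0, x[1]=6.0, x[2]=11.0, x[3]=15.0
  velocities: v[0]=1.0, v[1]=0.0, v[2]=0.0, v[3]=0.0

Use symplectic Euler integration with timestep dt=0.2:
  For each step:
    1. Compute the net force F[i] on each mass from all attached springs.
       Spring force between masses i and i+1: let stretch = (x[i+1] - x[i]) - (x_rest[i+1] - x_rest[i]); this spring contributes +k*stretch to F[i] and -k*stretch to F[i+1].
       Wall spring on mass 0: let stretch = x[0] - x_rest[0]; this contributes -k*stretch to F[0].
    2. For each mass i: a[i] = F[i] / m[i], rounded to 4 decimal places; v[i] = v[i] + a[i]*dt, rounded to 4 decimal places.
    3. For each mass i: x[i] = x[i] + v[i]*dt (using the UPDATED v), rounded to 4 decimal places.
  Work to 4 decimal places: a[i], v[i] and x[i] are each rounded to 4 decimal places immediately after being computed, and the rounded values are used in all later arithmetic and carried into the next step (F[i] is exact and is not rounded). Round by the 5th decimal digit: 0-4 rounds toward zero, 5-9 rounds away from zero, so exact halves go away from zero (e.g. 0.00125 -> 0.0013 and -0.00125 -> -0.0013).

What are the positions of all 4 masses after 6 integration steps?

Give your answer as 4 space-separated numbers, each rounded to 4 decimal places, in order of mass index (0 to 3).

Step 0: x=[3.0000 6.0000 11.0000 15.0000] v=[1.0000 0.0000 0.0000 0.0000]
Step 1: x=[3.2000 6.0800 10.9600 15.0000] v=[1.0000 0.4000 -0.2000 0.0000]
Step 2: x=[3.3872 6.2400 10.8864 14.9984] v=[0.9360 0.8000 -0.3680 -0.0080]
Step 3: x=[3.5530 6.4717 10.7914 14.9923] v=[0.8291 1.1587 -0.4749 -0.0304]
Step 4: x=[3.6934 6.7595 10.6917 14.9782] v=[0.7022 1.4389 -0.4987 -0.0706]
Step 5: x=[3.8087 7.0819 10.6061 14.9526] v=[0.5767 1.6121 -0.4278 -0.1279]
Step 6: x=[3.9026 7.4144 10.5534 14.9132] v=[0.4696 1.6623 -0.2633 -0.1972]

Answer: 3.9026 7.4144 10.5534 14.9132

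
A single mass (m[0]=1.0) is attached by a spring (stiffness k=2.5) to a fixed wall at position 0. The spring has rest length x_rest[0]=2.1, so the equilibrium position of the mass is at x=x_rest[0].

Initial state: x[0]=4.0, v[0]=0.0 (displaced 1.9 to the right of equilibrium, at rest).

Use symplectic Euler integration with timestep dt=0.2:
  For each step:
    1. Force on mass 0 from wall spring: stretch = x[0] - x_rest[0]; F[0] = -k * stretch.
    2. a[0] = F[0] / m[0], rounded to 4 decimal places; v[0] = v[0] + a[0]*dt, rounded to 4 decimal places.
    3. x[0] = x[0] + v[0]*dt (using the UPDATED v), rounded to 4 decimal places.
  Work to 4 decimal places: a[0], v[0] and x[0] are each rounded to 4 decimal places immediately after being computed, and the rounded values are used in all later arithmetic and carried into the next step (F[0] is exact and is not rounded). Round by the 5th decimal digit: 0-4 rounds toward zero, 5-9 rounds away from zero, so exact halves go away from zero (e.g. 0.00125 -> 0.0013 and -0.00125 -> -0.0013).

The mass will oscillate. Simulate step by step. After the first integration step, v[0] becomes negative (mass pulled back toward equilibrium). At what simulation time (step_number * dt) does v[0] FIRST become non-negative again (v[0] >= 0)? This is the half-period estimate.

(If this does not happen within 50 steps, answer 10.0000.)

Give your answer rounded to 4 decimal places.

Answer: 2.0000

Derivation:
Step 0: x=[4.0000] v=[0.0000]
Step 1: x=[3.8100] v=[-0.9500]
Step 2: x=[3.4490] v=[-1.8050]
Step 3: x=[2.9531] v=[-2.4795]
Step 4: x=[2.3719] v=[-2.9061]
Step 5: x=[1.7635] v=[-3.0421]
Step 6: x=[1.1887] v=[-2.8738]
Step 7: x=[0.7051] v=[-2.4181]
Step 8: x=[0.3610] v=[-1.7206]
Step 9: x=[0.1908] v=[-0.8511]
Step 10: x=[0.2115] v=[0.1035]
First v>=0 after going negative at step 10, time=2.0000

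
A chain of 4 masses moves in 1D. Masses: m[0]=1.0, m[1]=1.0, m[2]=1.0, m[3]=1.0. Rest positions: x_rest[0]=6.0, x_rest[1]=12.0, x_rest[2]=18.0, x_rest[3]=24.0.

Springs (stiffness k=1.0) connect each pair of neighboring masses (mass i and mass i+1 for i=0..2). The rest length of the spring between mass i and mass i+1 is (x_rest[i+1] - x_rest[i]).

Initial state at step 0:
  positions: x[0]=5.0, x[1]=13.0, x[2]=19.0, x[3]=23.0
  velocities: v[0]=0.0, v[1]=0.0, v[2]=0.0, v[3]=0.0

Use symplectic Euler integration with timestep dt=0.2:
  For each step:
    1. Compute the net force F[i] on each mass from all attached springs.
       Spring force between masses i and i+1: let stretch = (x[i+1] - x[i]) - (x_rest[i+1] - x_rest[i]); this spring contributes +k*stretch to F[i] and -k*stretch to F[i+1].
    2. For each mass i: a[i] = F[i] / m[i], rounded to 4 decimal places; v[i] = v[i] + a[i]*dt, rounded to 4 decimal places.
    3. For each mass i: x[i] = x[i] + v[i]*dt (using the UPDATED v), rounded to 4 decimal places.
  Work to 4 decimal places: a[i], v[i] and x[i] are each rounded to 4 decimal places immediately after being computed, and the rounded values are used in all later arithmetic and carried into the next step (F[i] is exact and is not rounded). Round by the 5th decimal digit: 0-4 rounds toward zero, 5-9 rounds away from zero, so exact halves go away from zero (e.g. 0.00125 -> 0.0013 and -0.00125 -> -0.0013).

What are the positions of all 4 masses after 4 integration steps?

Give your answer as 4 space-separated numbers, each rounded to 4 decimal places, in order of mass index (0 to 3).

Answer: 5.7075 12.2925 18.2925 23.7075

Derivation:
Step 0: x=[5.0000 13.0000 19.0000 23.0000] v=[0.0000 0.0000 0.0000 0.0000]
Step 1: x=[5.0800 12.9200 18.9200 23.0800] v=[0.4000 -0.4000 -0.4000 0.4000]
Step 2: x=[5.2336 12.7664 18.7664 23.2336] v=[0.7680 -0.7680 -0.7680 0.7680]
Step 3: x=[5.4485 12.5515 18.5515 23.4485] v=[1.0746 -1.0746 -1.0746 1.0746]
Step 4: x=[5.7075 12.2925 18.2925 23.7075] v=[1.2952 -1.2952 -1.2952 1.2952]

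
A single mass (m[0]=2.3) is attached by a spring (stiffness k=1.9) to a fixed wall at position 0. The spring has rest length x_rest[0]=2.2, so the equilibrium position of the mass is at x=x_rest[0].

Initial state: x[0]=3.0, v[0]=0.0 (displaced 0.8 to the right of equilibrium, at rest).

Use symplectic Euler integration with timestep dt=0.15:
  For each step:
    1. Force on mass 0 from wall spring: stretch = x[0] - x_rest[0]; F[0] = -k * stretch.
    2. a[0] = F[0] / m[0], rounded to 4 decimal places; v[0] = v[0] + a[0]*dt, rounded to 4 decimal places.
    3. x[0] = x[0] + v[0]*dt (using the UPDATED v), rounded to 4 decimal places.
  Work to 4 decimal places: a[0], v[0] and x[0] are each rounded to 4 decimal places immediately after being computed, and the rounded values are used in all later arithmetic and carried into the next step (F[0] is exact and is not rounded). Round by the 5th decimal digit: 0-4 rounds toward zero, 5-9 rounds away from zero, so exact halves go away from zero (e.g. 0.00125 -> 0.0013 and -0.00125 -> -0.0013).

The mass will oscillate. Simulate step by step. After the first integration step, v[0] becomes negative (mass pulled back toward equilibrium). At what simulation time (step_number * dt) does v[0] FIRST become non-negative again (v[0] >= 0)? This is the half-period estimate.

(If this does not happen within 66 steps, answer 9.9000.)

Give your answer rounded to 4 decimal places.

Step 0: x=[3.0000] v=[0.0000]
Step 1: x=[2.9851] v=[-0.0991]
Step 2: x=[2.9556] v=[-0.1964]
Step 3: x=[2.9121] v=[-0.2900]
Step 4: x=[2.8554] v=[-0.3782]
Step 5: x=[2.7865] v=[-0.4594]
Step 6: x=[2.7067] v=[-0.5321]
Step 7: x=[2.6175] v=[-0.5949]
Step 8: x=[2.5205] v=[-0.6466]
Step 9: x=[2.4176] v=[-0.6863]
Step 10: x=[2.3106] v=[-0.7133]
Step 11: x=[2.2016] v=[-0.7270]
Step 12: x=[2.0925] v=[-0.7272]
Step 13: x=[1.9854] v=[-0.7139]
Step 14: x=[1.8823] v=[-0.6873]
Step 15: x=[1.7851] v=[-0.6479]
Step 16: x=[1.6956] v=[-0.5965]
Step 17: x=[1.6155] v=[-0.5340]
Step 18: x=[1.5463] v=[-0.4616]
Step 19: x=[1.4892] v=[-0.3806]
Step 20: x=[1.4453] v=[-0.2925]
Step 21: x=[1.4155] v=[-0.1990]
Step 22: x=[1.4002] v=[-0.1018]
Step 23: x=[1.3998] v=[-0.0027]
Step 24: x=[1.4143] v=[0.0965]
First v>=0 after going negative at step 24, time=3.6000

Answer: 3.6000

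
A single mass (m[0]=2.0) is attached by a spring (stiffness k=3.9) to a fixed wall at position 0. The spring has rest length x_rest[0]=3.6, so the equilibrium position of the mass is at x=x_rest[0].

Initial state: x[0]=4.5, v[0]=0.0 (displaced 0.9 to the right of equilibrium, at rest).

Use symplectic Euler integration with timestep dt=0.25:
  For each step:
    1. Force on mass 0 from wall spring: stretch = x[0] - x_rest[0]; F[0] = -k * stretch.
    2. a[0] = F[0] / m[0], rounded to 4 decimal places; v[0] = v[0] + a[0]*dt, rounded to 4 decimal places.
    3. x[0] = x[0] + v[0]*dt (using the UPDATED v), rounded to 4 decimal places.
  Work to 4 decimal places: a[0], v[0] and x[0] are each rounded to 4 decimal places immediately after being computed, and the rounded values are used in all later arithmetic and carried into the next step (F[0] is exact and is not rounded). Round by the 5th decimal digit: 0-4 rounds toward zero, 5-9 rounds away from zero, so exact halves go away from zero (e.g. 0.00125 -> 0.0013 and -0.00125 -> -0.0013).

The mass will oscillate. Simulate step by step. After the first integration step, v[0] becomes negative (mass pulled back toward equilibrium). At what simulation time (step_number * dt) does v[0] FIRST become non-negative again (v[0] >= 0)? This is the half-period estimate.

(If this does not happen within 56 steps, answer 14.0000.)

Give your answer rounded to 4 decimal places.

Step 0: x=[4.5000] v=[0.0000]
Step 1: x=[4.3903] v=[-0.4388]
Step 2: x=[4.1843] v=[-0.8241]
Step 3: x=[3.9071] v=[-1.1090]
Step 4: x=[3.5924] v=[-1.2587]
Step 5: x=[3.2787] v=[-1.2550]
Step 6: x=[3.0041] v=[-1.0984]
Step 7: x=[2.8021] v=[-0.8079]
Step 8: x=[2.6974] v=[-0.4189]
Step 9: x=[2.7027] v=[0.0211]
First v>=0 after going negative at step 9, time=2.2500

Answer: 2.2500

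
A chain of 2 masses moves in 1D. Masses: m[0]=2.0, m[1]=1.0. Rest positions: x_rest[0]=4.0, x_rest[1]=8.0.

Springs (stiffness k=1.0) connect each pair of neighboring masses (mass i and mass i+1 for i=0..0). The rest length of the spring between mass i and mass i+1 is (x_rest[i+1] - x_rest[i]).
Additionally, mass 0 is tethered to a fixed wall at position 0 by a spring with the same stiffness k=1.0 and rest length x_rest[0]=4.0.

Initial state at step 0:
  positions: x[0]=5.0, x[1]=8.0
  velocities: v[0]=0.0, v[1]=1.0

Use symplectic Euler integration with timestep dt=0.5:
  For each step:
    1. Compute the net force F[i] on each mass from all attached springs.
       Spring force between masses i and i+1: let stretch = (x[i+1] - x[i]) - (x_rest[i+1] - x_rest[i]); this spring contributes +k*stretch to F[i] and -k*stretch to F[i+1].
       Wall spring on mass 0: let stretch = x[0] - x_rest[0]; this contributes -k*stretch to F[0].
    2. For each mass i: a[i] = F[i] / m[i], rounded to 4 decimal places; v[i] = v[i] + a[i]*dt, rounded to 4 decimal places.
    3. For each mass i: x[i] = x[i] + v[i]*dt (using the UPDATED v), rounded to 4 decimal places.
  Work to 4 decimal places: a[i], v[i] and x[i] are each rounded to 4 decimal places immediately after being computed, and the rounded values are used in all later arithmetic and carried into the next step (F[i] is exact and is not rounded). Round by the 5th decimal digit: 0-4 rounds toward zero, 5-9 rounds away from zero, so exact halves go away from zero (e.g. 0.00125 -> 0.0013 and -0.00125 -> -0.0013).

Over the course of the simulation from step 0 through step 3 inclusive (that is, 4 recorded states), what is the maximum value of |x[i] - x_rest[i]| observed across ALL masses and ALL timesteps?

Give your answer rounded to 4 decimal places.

Step 0: x=[5.0000 8.0000] v=[0.0000 1.0000]
Step 1: x=[4.7500 8.7500] v=[-0.5000 1.5000]
Step 2: x=[4.4063 9.5000] v=[-0.6875 1.5000]
Step 3: x=[4.1485 9.9766] v=[-0.5157 0.9532]
Max displacement = 1.9766

Answer: 1.9766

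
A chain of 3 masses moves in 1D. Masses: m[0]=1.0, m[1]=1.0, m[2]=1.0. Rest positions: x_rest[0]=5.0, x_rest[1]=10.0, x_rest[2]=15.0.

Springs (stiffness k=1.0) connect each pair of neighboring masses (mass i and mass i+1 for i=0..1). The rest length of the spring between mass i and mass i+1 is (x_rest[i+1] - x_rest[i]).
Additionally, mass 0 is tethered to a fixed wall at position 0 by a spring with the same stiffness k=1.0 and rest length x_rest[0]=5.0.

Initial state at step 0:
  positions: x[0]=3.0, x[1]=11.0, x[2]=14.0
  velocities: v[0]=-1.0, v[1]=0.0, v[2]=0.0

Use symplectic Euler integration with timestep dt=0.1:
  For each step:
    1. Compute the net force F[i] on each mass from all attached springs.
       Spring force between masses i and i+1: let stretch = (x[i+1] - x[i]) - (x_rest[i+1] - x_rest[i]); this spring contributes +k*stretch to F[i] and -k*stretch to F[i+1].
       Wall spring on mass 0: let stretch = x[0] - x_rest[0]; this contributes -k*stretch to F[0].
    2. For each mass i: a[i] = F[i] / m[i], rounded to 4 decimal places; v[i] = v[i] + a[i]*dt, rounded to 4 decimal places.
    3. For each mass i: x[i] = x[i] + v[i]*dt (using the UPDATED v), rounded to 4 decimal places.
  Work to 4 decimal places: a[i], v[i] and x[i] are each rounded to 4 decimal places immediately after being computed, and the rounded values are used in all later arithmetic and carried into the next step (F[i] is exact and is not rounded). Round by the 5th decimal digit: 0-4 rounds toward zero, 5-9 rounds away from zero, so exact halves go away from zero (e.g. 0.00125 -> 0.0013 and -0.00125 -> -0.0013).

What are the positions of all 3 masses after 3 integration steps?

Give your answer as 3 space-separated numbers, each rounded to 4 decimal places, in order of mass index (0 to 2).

Answer: 3.0005 10.7045 14.1165

Derivation:
Step 0: x=[3.0000 11.0000 14.0000] v=[-1.0000 0.0000 0.0000]
Step 1: x=[2.9500 10.9500 14.0200] v=[-0.5000 -0.5000 0.2000]
Step 2: x=[2.9505 10.8507 14.0593] v=[0.0050 -0.9930 0.3930]
Step 3: x=[3.0005 10.7045 14.1165] v=[0.5000 -1.4622 0.5721]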